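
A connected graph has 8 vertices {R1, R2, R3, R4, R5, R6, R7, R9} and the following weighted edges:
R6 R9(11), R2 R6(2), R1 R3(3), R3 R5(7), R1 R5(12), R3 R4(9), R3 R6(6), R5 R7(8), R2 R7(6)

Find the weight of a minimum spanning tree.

44

Kruskal's algorithm — process edges by increasing weight (ties by edge label):
R2 R6 (2): add — endpoints in different components.
R1 R3 (3): add — endpoints in different components.
R2 R7 (6): add — endpoints in different components.
R3 R6 (6): add — endpoints in different components.
R3 R5 (7): add — endpoints in different components.
R5 R7 (8): skip — R5 and R7 already connected.
R3 R4 (9): add — endpoints in different components.
R6 R9 (11): add — endpoints in different components.
MST edges: R2 R6, R1 R3, R2 R7, R3 R6, R3 R5, R3 R4, R6 R9; total weight 2+3+6+6+7+9+11 = 44.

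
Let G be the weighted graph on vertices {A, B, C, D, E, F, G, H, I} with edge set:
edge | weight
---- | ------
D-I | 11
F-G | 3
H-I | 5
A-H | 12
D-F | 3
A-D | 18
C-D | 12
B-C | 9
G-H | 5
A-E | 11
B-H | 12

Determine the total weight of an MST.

Sort edges by weight, then run Kruskal:
D-F (3): add — endpoints in different components.
F-G (3): add — endpoints in different components.
G-H (5): add — endpoints in different components.
H-I (5): add — endpoints in different components.
B-C (9): add — endpoints in different components.
A-E (11): add — endpoints in different components.
D-I (11): skip — D and I already connected.
A-H (12): add — endpoints in different components.
B-H (12): add — endpoints in different components.
MST edges: D-F, F-G, G-H, H-I, B-C, A-E, A-H, B-H; total weight 3+3+5+5+9+11+12+12 = 60.

60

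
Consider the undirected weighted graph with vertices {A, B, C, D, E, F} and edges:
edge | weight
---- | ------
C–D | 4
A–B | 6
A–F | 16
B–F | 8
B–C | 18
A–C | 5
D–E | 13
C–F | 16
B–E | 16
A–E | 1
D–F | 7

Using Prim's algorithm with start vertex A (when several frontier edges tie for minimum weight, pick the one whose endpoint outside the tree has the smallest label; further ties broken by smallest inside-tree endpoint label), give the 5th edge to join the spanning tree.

Prim, starting at A.
Step 1: frontier [A–E 1, A–C 5, A–B 6, A–F 16] → take A–E (1); add E.
Step 2: frontier [A–C 5, A–B 6, A–F 16, D–E 13, B–E 16] → take A–C (5); add C.
Step 3: frontier [A–B 6, A–F 16, C–D 4, C–F 16, B–C 18, D–E 13, B–E 16] → take C–D (4); add D.
Step 4: frontier [A–B 6, A–F 16, C–F 16, B–C 18, D–F 7, B–E 16] → take A–B (6); add B.
Step 5: frontier [A–F 16, B–F 8, C–F 16, D–F 7] → take D–F (7); add F.
The 5th edge added is D–F.

D-F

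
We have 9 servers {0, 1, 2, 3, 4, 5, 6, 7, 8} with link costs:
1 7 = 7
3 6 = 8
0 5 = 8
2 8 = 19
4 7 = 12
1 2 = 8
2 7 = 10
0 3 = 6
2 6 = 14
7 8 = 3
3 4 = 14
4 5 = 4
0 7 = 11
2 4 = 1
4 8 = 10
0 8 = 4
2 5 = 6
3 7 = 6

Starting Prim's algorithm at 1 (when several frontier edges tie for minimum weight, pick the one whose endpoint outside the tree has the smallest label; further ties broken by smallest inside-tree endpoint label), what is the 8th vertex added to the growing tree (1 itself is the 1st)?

Prim's algorithm from 1:
Step 1: cheapest edge leaving the tree is 1 7 (7); add 7.
Step 2: cheapest edge leaving the tree is 7 8 (3); add 8.
Step 3: cheapest edge leaving the tree is 0 8 (4); add 0.
Step 4: cheapest edge leaving the tree is 0 3 (6); add 3.
Step 5: cheapest edge leaving the tree is 1 2 (8); add 2.
Step 6: cheapest edge leaving the tree is 2 4 (1); add 4.
Step 7: cheapest edge leaving the tree is 4 5 (4); add 5.
Step 8: cheapest edge leaving the tree is 3 6 (8); add 6.
Vertex order: 1, 7, 8, 0, 3, 2, 4, 5, 6. The 8th vertex is 5.

5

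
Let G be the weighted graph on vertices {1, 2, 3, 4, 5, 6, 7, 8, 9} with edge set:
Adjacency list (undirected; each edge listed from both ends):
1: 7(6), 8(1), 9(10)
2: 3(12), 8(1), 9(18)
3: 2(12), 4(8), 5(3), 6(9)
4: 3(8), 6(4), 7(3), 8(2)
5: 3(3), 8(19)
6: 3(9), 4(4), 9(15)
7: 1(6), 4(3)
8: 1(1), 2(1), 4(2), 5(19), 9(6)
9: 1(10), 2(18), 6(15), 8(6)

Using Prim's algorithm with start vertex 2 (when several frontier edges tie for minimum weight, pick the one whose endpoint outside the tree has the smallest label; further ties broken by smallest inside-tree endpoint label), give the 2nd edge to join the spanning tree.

Grow the tree from 2 using Prim:
Step 1: cheapest edge leaving the tree is 2 8 (1); add 8.
Step 2: cheapest edge leaving the tree is 1 8 (1); add 1.
Step 3: cheapest edge leaving the tree is 4 8 (2); add 4.
Step 4: cheapest edge leaving the tree is 4 7 (3); add 7.
Step 5: cheapest edge leaving the tree is 4 6 (4); add 6.
Step 6: cheapest edge leaving the tree is 8 9 (6); add 9.
Step 7: cheapest edge leaving the tree is 3 4 (8); add 3.
Step 8: cheapest edge leaving the tree is 3 5 (3); add 5.
The 2nd edge added is 1 8.

1-8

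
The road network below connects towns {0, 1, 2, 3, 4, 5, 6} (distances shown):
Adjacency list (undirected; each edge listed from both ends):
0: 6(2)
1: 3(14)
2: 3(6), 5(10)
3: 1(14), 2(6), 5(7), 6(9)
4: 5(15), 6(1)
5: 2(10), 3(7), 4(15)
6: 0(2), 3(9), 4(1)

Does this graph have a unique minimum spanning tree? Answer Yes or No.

Yes

Kruskal: consider edges lightest-first.
4—6 (1): add. Components now {0} {1} {2} {3} {4,6} {5}
0—6 (2): add. Components now {0,4,6} {1} {2} {3} {5}
2—3 (6): add. Components now {0,4,6} {1} {2,3} {5}
3—5 (7): add. Components now {0,4,6} {1} {2,3,5}
3—6 (9): add. Components now {0,2,3,4,5,6} {1}
2—5 (10): skip — 2 and 5 already connected.
1—3 (14): add. Components now {0,1,2,3,4,5,6}
Every non-tree edge has weight strictly greater than the heaviest edge on the tree path between its endpoints, so the MST is unique.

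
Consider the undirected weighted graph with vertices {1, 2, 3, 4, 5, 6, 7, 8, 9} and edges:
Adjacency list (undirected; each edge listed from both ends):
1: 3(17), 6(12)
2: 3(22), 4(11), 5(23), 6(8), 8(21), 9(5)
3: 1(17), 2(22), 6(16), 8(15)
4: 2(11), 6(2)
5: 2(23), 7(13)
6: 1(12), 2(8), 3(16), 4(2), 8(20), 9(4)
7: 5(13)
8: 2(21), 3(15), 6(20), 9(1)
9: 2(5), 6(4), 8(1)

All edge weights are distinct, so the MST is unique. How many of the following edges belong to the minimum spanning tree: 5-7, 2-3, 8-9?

2

Kruskal: consider edges lightest-first.
8-9 (1): add — endpoints in different components.
4-6 (2): add — endpoints in different components.
6-9 (4): add — endpoints in different components.
2-9 (5): add — endpoints in different components.
2-6 (8): skip — 2 and 6 already connected.
2-4 (11): skip — 2 and 4 already connected.
1-6 (12): add — endpoints in different components.
5-7 (13): add — endpoints in different components.
3-8 (15): add — endpoints in different components.
3-6 (16): skip — 3 and 6 already connected.
1-3 (17): skip — 1 and 3 already connected.
6-8 (20): skip — 6 and 8 already connected.
2-8 (21): skip — 2 and 8 already connected.
2-3 (22): skip — 2 and 3 already connected.
2-5 (23): add — endpoints in different components.
MST edge set: {8-9, 4-6, 6-9, 2-9, 1-6, 5-7, 3-8, 2-5}.
Of the listed edges, {5-7, 8-9} are in the MST → 2.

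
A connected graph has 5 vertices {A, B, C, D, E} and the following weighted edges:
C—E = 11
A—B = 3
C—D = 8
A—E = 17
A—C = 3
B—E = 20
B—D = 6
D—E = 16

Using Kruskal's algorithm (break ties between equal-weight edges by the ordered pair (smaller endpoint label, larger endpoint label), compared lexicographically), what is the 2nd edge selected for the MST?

Kruskal: consider edges lightest-first.
A—B (3): add — endpoints in different components.
A—C (3): add — endpoints in different components.
B—D (6): add — endpoints in different components.
C—D (8): skip — C and D already connected.
C—E (11): add — endpoints in different components.
The 2nd edge added is A—C.

A-C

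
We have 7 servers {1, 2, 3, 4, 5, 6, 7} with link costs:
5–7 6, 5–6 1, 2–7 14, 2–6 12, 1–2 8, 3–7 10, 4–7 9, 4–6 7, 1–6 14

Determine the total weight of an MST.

44

Grow the tree from 3 using Prim:
Step 1: frontier [3–7 10] → take 3–7 (10); add 7.
Step 2: frontier [5–7 6, 4–7 9, 2–7 14] → take 5–7 (6); add 5.
Step 3: frontier [5–6 1, 4–7 9, 2–7 14] → take 5–6 (1); add 6.
Step 4: frontier [4–6 7, 2–6 12, 1–6 14, 4–7 9, 2–7 14] → take 4–6 (7); add 4.
Step 5: frontier [2–6 12, 1–6 14, 2–7 14] → take 2–6 (12); add 2.
Step 6: frontier [1–2 8, 1–6 14] → take 1–2 (8); add 1.
MST edges: 3–7, 5–7, 5–6, 4–6, 2–6, 1–2; total weight 10+6+1+7+12+8 = 44.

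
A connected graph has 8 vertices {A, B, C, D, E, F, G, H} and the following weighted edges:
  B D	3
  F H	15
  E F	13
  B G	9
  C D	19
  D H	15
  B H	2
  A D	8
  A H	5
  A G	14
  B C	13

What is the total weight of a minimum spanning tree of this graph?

Prim's algorithm from C:
Step 1: cheapest edge leaving the tree is B C (13); add B.
Step 2: cheapest edge leaving the tree is B H (2); add H.
Step 3: cheapest edge leaving the tree is B D (3); add D.
Step 4: cheapest edge leaving the tree is A H (5); add A.
Step 5: cheapest edge leaving the tree is B G (9); add G.
Step 6: cheapest edge leaving the tree is F H (15); add F.
Step 7: cheapest edge leaving the tree is E F (13); add E.
MST edges: B C, B H, B D, A H, B G, F H, E F; total weight 13+2+3+5+9+15+13 = 60.

60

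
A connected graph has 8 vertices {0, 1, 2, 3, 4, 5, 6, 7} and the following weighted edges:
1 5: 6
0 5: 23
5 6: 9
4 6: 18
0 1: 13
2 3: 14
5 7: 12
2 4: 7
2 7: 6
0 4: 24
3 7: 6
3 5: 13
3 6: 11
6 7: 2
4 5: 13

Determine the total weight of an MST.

49

Sort edges by weight, then run Kruskal:
6 7 (2): add — endpoints in different components.
1 5 (6): add — endpoints in different components.
2 7 (6): add — endpoints in different components.
3 7 (6): add — endpoints in different components.
2 4 (7): add — endpoints in different components.
5 6 (9): add — endpoints in different components.
3 6 (11): skip — 3 and 6 already connected.
5 7 (12): skip — 5 and 7 already connected.
0 1 (13): add — endpoints in different components.
MST edges: 6 7, 1 5, 2 7, 3 7, 2 4, 5 6, 0 1; total weight 2+6+6+6+7+9+13 = 49.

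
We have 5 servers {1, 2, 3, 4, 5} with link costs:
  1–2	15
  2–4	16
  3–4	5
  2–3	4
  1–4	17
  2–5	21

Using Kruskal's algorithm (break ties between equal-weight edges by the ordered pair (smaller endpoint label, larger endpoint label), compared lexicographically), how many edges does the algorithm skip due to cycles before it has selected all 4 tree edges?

Kruskal's algorithm — process edges by increasing weight (ties by edge label):
2–3 (4): add. Components now {1} {2,3} {4} {5}
3–4 (5): add. Components now {1} {2,3,4} {5}
1–2 (15): add. Components now {1,2,3,4} {5}
2–4 (16): skip — 2 and 4 already connected.
1–4 (17): skip — 1 and 4 already connected.
2–5 (21): add. Components now {1,2,3,4,5}
Edges rejected before the tree was complete: 2.

2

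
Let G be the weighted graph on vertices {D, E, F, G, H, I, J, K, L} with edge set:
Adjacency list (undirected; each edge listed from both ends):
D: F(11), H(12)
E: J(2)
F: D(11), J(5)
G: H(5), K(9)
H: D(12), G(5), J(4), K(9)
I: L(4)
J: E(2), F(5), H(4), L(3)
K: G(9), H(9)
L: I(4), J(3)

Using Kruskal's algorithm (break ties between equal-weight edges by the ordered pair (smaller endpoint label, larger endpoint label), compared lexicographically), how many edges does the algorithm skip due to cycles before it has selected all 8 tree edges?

Kruskal's algorithm — process edges by increasing weight (ties by edge label):
E J (2): add — endpoints in different components.
J L (3): add — endpoints in different components.
H J (4): add — endpoints in different components.
I L (4): add — endpoints in different components.
F J (5): add — endpoints in different components.
G H (5): add — endpoints in different components.
G K (9): add — endpoints in different components.
H K (9): skip — H and K already connected.
D F (11): add — endpoints in different components.
Edges rejected before the tree was complete: 1.

1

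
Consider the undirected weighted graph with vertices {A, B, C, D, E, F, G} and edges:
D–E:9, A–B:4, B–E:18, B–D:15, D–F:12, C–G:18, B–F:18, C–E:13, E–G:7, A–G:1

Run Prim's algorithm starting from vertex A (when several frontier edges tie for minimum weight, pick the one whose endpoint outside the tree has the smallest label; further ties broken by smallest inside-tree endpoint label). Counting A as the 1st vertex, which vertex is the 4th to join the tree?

Prim's algorithm from A:
Step 1: cheapest edge leaving the tree is A–G (1); add G.
Step 2: cheapest edge leaving the tree is A–B (4); add B.
Step 3: cheapest edge leaving the tree is E–G (7); add E.
Step 4: cheapest edge leaving the tree is D–E (9); add D.
Step 5: cheapest edge leaving the tree is D–F (12); add F.
Step 6: cheapest edge leaving the tree is C–E (13); add C.
Vertex order: A, G, B, E, D, F, C. The 4th vertex is E.

E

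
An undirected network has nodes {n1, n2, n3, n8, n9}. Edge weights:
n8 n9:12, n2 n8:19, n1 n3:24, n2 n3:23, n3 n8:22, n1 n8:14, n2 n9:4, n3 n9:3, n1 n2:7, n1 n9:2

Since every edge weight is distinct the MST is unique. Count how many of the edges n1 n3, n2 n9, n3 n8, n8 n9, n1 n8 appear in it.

Kruskal: consider edges lightest-first.
n1 n9 (2): add. Components now {n3} {n1,n9} {n8} {n2}
n3 n9 (3): add. Components now {n1,n3,n9} {n8} {n2}
n2 n9 (4): add. Components now {n1,n2,n3,n9} {n8}
n1 n2 (7): skip — n1 and n2 already connected.
n8 n9 (12): add. Components now {n1,n2,n3,n8,n9}
MST edge set: {n1 n9, n3 n9, n2 n9, n8 n9}.
Of the listed edges, {n2 n9, n8 n9} are in the MST → 2.

2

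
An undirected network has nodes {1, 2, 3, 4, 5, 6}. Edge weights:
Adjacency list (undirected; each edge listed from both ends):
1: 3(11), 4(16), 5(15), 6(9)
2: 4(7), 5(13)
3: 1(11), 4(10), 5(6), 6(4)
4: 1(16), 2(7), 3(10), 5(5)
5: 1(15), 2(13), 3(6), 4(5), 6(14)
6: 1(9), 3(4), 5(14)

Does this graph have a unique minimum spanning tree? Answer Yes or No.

Kruskal: consider edges lightest-first.
3-6 (4): add — endpoints in different components.
4-5 (5): add — endpoints in different components.
3-5 (6): add — endpoints in different components.
2-4 (7): add — endpoints in different components.
1-6 (9): add — endpoints in different components.
Every non-tree edge has weight strictly greater than the heaviest edge on the tree path between its endpoints, so the MST is unique.

Yes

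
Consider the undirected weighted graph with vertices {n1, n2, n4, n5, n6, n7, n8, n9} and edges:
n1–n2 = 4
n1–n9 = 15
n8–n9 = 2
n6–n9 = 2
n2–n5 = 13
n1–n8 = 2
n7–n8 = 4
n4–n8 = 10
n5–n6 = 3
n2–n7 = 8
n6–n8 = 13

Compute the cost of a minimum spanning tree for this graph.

27

Kruskal: consider edges lightest-first.
n1–n8 (2): add — endpoints in different components.
n6–n9 (2): add — endpoints in different components.
n8–n9 (2): add — endpoints in different components.
n5–n6 (3): add — endpoints in different components.
n1–n2 (4): add — endpoints in different components.
n7–n8 (4): add — endpoints in different components.
n2–n7 (8): skip — n2 and n7 already connected.
n4–n8 (10): add — endpoints in different components.
MST edges: n1–n8, n6–n9, n8–n9, n5–n6, n1–n2, n7–n8, n4–n8; total weight 2+2+2+3+4+4+10 = 27.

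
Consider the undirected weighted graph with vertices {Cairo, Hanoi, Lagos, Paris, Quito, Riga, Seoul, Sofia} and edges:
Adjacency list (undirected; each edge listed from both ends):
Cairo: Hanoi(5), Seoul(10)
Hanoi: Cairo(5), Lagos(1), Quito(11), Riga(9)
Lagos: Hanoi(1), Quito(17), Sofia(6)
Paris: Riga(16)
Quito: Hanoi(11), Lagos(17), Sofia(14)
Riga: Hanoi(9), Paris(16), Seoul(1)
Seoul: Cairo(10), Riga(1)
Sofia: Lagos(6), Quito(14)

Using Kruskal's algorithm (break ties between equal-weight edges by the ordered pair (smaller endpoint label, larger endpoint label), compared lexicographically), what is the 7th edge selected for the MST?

Kruskal's algorithm — process edges by increasing weight (ties by edge label):
Hanoi—Lagos (1): add — endpoints in different components.
Riga—Seoul (1): add — endpoints in different components.
Cairo—Hanoi (5): add — endpoints in different components.
Lagos—Sofia (6): add — endpoints in different components.
Hanoi—Riga (9): add — endpoints in different components.
Cairo—Seoul (10): skip — Seoul and Cairo already connected.
Hanoi—Quito (11): add — endpoints in different components.
Quito—Sofia (14): skip — Sofia and Quito already connected.
Paris—Riga (16): add — endpoints in different components.
The 7th edge added is Paris—Riga.

Paris-Riga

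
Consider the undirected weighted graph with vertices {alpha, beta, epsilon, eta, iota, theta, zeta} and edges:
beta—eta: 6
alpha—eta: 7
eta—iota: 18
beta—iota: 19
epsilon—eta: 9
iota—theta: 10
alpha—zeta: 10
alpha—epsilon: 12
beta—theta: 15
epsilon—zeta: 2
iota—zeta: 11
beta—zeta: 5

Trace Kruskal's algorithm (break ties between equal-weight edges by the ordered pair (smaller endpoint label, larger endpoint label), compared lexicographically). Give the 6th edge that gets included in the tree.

Sort edges by weight, then run Kruskal:
epsilon—zeta (2): add. Components now {epsilon,zeta} {alpha} {theta} {eta} {beta} {iota}
beta—zeta (5): add. Components now {beta,epsilon,zeta} {alpha} {theta} {eta} {iota}
beta—eta (6): add. Components now {beta,epsilon,eta,zeta} {alpha} {theta} {iota}
alpha—eta (7): add. Components now {alpha,beta,epsilon,eta,zeta} {theta} {iota}
epsilon—eta (9): skip — epsilon and eta already connected.
alpha—zeta (10): skip — zeta and alpha already connected.
iota—theta (10): add. Components now {alpha,beta,epsilon,eta,zeta} {iota,theta}
iota—zeta (11): add. Components now {alpha,beta,epsilon,eta,iota,theta,zeta}
The 6th edge added is iota—zeta.

iota-zeta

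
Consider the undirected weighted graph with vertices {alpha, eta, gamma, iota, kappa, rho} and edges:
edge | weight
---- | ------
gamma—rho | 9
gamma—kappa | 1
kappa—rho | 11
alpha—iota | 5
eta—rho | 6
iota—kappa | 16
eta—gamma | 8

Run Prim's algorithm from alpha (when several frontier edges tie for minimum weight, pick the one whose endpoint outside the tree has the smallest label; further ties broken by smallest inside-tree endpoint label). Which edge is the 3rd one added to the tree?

gamma-kappa

Prim, starting at alpha.
Step 1: frontier [alpha—iota 5] → take alpha—iota (5); add iota.
Step 2: frontier [iota—kappa 16] → take iota—kappa (16); add kappa.
Step 3: frontier [gamma—kappa 1, kappa—rho 11] → take gamma—kappa (1); add gamma.
Step 4: frontier [eta—gamma 8, gamma—rho 9, kappa—rho 11] → take eta—gamma (8); add eta.
Step 5: frontier [eta—rho 6, gamma—rho 9, kappa—rho 11] → take eta—rho (6); add rho.
The 3rd edge added is gamma—kappa.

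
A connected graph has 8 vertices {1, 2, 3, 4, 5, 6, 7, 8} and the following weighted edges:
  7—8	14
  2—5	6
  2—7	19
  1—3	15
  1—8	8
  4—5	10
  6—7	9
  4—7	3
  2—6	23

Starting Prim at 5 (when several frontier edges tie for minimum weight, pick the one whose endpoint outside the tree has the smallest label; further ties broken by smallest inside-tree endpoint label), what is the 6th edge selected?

Prim, starting at 5.
Step 1: frontier [2—5 6, 4—5 10] → take 2—5 (6); add 2.
Step 2: frontier [2—7 19, 2—6 23, 4—5 10] → take 4—5 (10); add 4.
Step 3: frontier [2—7 19, 2—6 23, 4—7 3] → take 4—7 (3); add 7.
Step 4: frontier [2—6 23, 6—7 9, 7—8 14] → take 6—7 (9); add 6.
Step 5: frontier [7—8 14] → take 7—8 (14); add 8.
Step 6: frontier [1—8 8] → take 1—8 (8); add 1.
Step 7: frontier [1—3 15] → take 1—3 (15); add 3.
The 6th edge added is 1—8.

1-8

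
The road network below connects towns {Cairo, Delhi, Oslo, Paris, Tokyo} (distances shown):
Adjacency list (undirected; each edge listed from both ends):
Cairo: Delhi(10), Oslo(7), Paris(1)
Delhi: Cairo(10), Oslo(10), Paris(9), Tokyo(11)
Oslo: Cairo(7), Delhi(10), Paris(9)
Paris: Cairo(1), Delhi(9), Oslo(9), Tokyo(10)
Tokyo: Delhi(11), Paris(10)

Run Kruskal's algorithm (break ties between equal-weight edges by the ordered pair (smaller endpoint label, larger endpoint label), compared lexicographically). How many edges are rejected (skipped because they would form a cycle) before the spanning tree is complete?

Kruskal's algorithm — process edges by increasing weight (ties by edge label):
Cairo—Paris (1): add — endpoints in different components.
Cairo—Oslo (7): add — endpoints in different components.
Delhi—Paris (9): add — endpoints in different components.
Oslo—Paris (9): skip — Paris and Oslo already connected.
Cairo—Delhi (10): skip — Delhi and Cairo already connected.
Delhi—Oslo (10): skip — Delhi and Oslo already connected.
Paris—Tokyo (10): add — endpoints in different components.
Edges rejected before the tree was complete: 3.

3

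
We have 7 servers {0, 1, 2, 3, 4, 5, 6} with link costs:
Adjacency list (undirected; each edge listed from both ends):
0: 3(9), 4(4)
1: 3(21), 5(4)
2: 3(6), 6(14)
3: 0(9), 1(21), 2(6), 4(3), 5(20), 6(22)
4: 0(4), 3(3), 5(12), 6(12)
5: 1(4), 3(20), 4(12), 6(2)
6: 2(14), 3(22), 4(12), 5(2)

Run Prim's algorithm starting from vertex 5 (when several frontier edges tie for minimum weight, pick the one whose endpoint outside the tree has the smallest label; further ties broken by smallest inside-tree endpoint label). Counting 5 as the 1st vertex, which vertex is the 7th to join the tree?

2

Prim's algorithm from 5:
Step 1: frontier [5-6 2, 1-5 4, 4-5 12, 3-5 20] → take 5-6 (2); add 6.
Step 2: frontier [1-5 4, 4-5 12, 3-5 20, 4-6 12, 2-6 14, 3-6 22] → take 1-5 (4); add 1.
Step 3: frontier [1-3 21, 4-5 12, 3-5 20, 4-6 12, 2-6 14, 3-6 22] → take 4-5 (12); add 4.
Step 4: frontier [1-3 21, 3-4 3, 0-4 4, 3-5 20, 2-6 14, 3-6 22] → take 3-4 (3); add 3.
Step 5: frontier [2-3 6, 0-3 9, 0-4 4, 2-6 14] → take 0-4 (4); add 0.
Step 6: frontier [2-3 6, 2-6 14] → take 2-3 (6); add 2.
Vertex order: 5, 6, 1, 4, 3, 0, 2. The 7th vertex is 2.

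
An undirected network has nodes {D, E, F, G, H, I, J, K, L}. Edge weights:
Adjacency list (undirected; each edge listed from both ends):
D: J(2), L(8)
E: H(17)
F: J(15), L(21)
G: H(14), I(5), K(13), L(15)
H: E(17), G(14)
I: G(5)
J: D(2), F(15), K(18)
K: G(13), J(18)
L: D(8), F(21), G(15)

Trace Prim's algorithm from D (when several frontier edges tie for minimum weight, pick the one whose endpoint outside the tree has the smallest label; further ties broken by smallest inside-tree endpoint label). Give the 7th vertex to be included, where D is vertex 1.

Prim, starting at D.
Step 1: cheapest edge leaving the tree is D-J (2); add J.
Step 2: cheapest edge leaving the tree is D-L (8); add L.
Step 3: cheapest edge leaving the tree is F-J (15); add F.
Step 4: cheapest edge leaving the tree is G-L (15); add G.
Step 5: cheapest edge leaving the tree is G-I (5); add I.
Step 6: cheapest edge leaving the tree is G-K (13); add K.
Step 7: cheapest edge leaving the tree is G-H (14); add H.
Step 8: cheapest edge leaving the tree is E-H (17); add E.
Vertex order: D, J, L, F, G, I, K, H, E. The 7th vertex is K.

K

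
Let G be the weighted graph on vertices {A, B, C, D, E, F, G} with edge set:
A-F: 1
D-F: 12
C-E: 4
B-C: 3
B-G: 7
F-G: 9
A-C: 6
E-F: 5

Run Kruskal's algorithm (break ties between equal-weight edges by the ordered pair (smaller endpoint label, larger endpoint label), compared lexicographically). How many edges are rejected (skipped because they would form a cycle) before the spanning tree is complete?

Sort edges by weight, then run Kruskal:
A-F (1): add. Components now {A,F} {B} {C} {D} {E} {G}
B-C (3): add. Components now {A,F} {B,C} {D} {E} {G}
C-E (4): add. Components now {A,F} {B,C,E} {D} {G}
E-F (5): add. Components now {A,B,C,E,F} {D} {G}
A-C (6): skip — A and C already connected.
B-G (7): add. Components now {A,B,C,E,F,G} {D}
F-G (9): skip — F and G already connected.
D-F (12): add. Components now {A,B,C,D,E,F,G}
Edges rejected before the tree was complete: 2.

2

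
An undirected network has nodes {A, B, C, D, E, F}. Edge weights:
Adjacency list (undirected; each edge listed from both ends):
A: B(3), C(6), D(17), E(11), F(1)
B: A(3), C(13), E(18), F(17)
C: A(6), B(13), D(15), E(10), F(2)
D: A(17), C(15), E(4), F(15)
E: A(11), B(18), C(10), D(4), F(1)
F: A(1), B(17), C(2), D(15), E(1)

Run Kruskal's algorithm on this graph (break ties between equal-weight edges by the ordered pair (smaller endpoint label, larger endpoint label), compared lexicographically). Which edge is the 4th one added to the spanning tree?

A-B

Kruskal's algorithm — process edges by increasing weight (ties by edge label):
A–F (1): add. Components now {A,F} {B} {C} {D} {E}
E–F (1): add. Components now {A,E,F} {B} {C} {D}
C–F (2): add. Components now {A,C,E,F} {B} {D}
A–B (3): add. Components now {A,B,C,E,F} {D}
D–E (4): add. Components now {A,B,C,D,E,F}
The 4th edge added is A–B.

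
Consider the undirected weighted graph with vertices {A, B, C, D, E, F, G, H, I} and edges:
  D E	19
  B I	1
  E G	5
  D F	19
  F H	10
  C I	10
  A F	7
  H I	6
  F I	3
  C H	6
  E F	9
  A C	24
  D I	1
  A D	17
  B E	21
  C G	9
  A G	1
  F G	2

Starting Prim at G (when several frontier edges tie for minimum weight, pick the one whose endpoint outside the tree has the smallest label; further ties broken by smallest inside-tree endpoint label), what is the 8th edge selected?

C-H

Prim's algorithm from G:
Step 1: cheapest edge leaving the tree is A G (1); add A.
Step 2: cheapest edge leaving the tree is F G (2); add F.
Step 3: cheapest edge leaving the tree is F I (3); add I.
Step 4: cheapest edge leaving the tree is B I (1); add B.
Step 5: cheapest edge leaving the tree is D I (1); add D.
Step 6: cheapest edge leaving the tree is E G (5); add E.
Step 7: cheapest edge leaving the tree is H I (6); add H.
Step 8: cheapest edge leaving the tree is C H (6); add C.
The 8th edge added is C H.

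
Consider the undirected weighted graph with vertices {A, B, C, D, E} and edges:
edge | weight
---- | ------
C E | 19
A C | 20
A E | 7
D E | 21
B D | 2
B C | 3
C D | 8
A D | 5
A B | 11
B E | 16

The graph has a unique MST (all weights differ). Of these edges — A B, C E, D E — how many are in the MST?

Kruskal: consider edges lightest-first.
B D (2): add — endpoints in different components.
B C (3): add — endpoints in different components.
A D (5): add — endpoints in different components.
A E (7): add — endpoints in different components.
MST edge set: {B D, B C, A D, A E}.
Of the listed edges, {} are in the MST → 0.

0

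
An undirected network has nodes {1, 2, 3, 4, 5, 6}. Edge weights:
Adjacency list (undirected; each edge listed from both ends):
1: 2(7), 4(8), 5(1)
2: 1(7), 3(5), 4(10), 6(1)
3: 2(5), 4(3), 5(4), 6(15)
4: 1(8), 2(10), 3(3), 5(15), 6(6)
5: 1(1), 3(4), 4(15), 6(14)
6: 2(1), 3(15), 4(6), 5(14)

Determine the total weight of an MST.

14

Kruskal's algorithm — process edges by increasing weight (ties by edge label):
1–5 (1): add — endpoints in different components.
2–6 (1): add — endpoints in different components.
3–4 (3): add — endpoints in different components.
3–5 (4): add — endpoints in different components.
2–3 (5): add — endpoints in different components.
MST edges: 1–5, 2–6, 3–4, 3–5, 2–3; total weight 1+1+3+4+5 = 14.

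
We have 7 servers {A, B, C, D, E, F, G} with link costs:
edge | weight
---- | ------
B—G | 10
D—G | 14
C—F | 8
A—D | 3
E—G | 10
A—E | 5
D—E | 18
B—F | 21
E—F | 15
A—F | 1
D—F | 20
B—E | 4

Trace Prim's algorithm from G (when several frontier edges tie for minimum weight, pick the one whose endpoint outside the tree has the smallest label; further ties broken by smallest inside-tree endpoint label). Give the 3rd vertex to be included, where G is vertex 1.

Prim's algorithm from G:
Step 1: cheapest edge leaving the tree is B—G (10); add B.
Step 2: cheapest edge leaving the tree is B—E (4); add E.
Step 3: cheapest edge leaving the tree is A—E (5); add A.
Step 4: cheapest edge leaving the tree is A—F (1); add F.
Step 5: cheapest edge leaving the tree is A—D (3); add D.
Step 6: cheapest edge leaving the tree is C—F (8); add C.
Vertex order: G, B, E, A, F, D, C. The 3rd vertex is E.

E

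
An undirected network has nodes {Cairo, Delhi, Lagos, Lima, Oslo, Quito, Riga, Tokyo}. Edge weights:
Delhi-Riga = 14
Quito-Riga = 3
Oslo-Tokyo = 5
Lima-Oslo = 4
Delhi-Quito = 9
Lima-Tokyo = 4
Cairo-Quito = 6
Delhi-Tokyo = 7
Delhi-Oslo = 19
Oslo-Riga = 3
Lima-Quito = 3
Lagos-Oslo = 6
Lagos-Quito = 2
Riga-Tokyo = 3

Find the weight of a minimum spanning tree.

27

Grow the tree from Delhi using Prim:
Step 1: frontier [Delhi-Tokyo 7, Delhi-Quito 9, Delhi-Riga 14, Delhi-Oslo 19] → take Delhi-Tokyo (7); add Tokyo.
Step 2: frontier [Delhi-Quito 9, Delhi-Riga 14, Delhi-Oslo 19, Riga-Tokyo 3, Lima-Tokyo 4, Oslo-Tokyo 5] → take Riga-Tokyo (3); add Riga.
Step 3: frontier [Delhi-Quito 9, Delhi-Oslo 19, Oslo-Riga 3, Quito-Riga 3, Lima-Tokyo 4, Oslo-Tokyo 5] → take Oslo-Riga (3); add Oslo.
Step 4: frontier [Delhi-Quito 9, Lima-Oslo 4, Lagos-Oslo 6, Quito-Riga 3, Lima-Tokyo 4] → take Quito-Riga (3); add Quito.
Step 5: frontier [Lima-Oslo 4, Lagos-Oslo 6, Lagos-Quito 2, Lima-Quito 3, Cairo-Quito 6, Lima-Tokyo 4] → take Lagos-Quito (2); add Lagos.
Step 6: frontier [Lima-Oslo 4, Lima-Quito 3, Cairo-Quito 6, Lima-Tokyo 4] → take Lima-Quito (3); add Lima.
Step 7: frontier [Cairo-Quito 6] → take Cairo-Quito (6); add Cairo.
MST edges: Delhi-Tokyo, Riga-Tokyo, Oslo-Riga, Quito-Riga, Lagos-Quito, Lima-Quito, Cairo-Quito; total weight 7+3+3+3+2+3+6 = 27.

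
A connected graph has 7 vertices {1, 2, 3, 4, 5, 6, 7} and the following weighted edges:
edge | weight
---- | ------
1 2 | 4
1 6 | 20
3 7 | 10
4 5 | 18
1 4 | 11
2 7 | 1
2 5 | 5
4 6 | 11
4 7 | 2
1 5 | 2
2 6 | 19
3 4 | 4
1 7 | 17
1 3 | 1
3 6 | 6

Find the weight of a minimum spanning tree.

Kruskal: consider edges lightest-first.
1 3 (1): add. Components now {1,3} {2} {4} {5} {6} {7}
2 7 (1): add. Components now {1,3} {2,7} {4} {5} {6}
1 5 (2): add. Components now {1,3,5} {2,7} {4} {6}
4 7 (2): add. Components now {1,3,5} {2,4,7} {6}
1 2 (4): add. Components now {1,2,3,4,5,7} {6}
3 4 (4): skip — 3 and 4 already connected.
2 5 (5): skip — 2 and 5 already connected.
3 6 (6): add. Components now {1,2,3,4,5,6,7}
MST edges: 1 3, 2 7, 1 5, 4 7, 1 2, 3 6; total weight 1+1+2+2+4+6 = 16.

16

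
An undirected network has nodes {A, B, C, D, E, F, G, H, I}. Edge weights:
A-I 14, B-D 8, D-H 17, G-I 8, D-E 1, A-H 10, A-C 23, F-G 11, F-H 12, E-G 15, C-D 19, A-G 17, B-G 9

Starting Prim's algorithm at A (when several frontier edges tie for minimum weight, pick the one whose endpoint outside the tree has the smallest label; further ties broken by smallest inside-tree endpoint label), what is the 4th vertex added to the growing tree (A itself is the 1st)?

G

Grow the tree from A using Prim:
Step 1: frontier [A-H 10, A-I 14, A-G 17, A-C 23] → take A-H (10); add H.
Step 2: frontier [A-I 14, A-G 17, A-C 23, F-H 12, D-H 17] → take F-H (12); add F.
Step 3: frontier [A-I 14, A-G 17, A-C 23, F-G 11, D-H 17] → take F-G (11); add G.
Step 4: frontier [A-I 14, A-C 23, G-I 8, B-G 9, E-G 15, D-H 17] → take G-I (8); add I.
Step 5: frontier [A-C 23, B-G 9, E-G 15, D-H 17] → take B-G (9); add B.
Step 6: frontier [A-C 23, B-D 8, E-G 15, D-H 17] → take B-D (8); add D.
Step 7: frontier [A-C 23, D-E 1, C-D 19, E-G 15] → take D-E (1); add E.
Step 8: frontier [A-C 23, C-D 19] → take C-D (19); add C.
Vertex order: A, H, F, G, I, B, D, E, C. The 4th vertex is G.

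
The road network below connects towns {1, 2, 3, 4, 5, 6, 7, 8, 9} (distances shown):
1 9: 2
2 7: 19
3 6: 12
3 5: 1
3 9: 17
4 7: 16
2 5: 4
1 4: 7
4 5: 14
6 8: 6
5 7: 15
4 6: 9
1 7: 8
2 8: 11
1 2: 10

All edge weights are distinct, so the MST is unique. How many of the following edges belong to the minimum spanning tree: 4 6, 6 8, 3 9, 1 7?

Kruskal: consider edges lightest-first.
3 5 (1): add — endpoints in different components.
1 9 (2): add — endpoints in different components.
2 5 (4): add — endpoints in different components.
6 8 (6): add — endpoints in different components.
1 4 (7): add — endpoints in different components.
1 7 (8): add — endpoints in different components.
4 6 (9): add — endpoints in different components.
1 2 (10): add — endpoints in different components.
MST edge set: {3 5, 1 9, 2 5, 6 8, 1 4, 1 7, 4 6, 1 2}.
Of the listed edges, {4 6, 6 8, 1 7} are in the MST → 3.

3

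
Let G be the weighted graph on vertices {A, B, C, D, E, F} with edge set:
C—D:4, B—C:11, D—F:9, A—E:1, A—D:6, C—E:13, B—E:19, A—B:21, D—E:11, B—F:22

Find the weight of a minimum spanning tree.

Grow the tree from B using Prim:
Step 1: frontier [B—C 11, B—E 19, A—B 21, B—F 22] → take B—C (11); add C.
Step 2: frontier [B—E 19, A—B 21, B—F 22, C—D 4, C—E 13] → take C—D (4); add D.
Step 3: frontier [B—E 19, A—B 21, B—F 22, C—E 13, A—D 6, D—F 9, D—E 11] → take A—D (6); add A.
Step 4: frontier [A—E 1, B—E 19, B—F 22, C—E 13, D—F 9, D—E 11] → take A—E (1); add E.
Step 5: frontier [B—F 22, D—F 9] → take D—F (9); add F.
MST edges: B—C, C—D, A—D, A—E, D—F; total weight 11+4+6+1+9 = 31.

31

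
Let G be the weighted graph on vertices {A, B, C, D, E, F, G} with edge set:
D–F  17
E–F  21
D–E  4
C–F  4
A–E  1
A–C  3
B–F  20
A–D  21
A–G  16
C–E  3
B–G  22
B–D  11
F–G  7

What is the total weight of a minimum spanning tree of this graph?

Grow the tree from C using Prim:
Step 1: cheapest edge leaving the tree is A–C (3); add A.
Step 2: cheapest edge leaving the tree is A–E (1); add E.
Step 3: cheapest edge leaving the tree is D–E (4); add D.
Step 4: cheapest edge leaving the tree is C–F (4); add F.
Step 5: cheapest edge leaving the tree is F–G (7); add G.
Step 6: cheapest edge leaving the tree is B–D (11); add B.
MST edges: A–C, A–E, D–E, C–F, F–G, B–D; total weight 3+1+4+4+7+11 = 30.

30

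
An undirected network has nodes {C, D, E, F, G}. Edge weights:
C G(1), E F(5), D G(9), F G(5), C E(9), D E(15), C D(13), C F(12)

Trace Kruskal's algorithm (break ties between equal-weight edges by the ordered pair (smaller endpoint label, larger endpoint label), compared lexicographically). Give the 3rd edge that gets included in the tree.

Kruskal's algorithm — process edges by increasing weight (ties by edge label):
C G (1): add — endpoints in different components.
E F (5): add — endpoints in different components.
F G (5): add — endpoints in different components.
C E (9): skip — C and E already connected.
D G (9): add — endpoints in different components.
The 3rd edge added is F G.

F-G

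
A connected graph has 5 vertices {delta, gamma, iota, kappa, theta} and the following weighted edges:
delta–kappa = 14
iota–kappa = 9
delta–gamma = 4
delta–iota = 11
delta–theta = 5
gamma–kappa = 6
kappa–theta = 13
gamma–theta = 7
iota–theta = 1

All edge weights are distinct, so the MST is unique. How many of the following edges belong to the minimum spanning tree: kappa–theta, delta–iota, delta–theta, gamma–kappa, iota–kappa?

Kruskal: consider edges lightest-first.
iota–theta (1): add — endpoints in different components.
delta–gamma (4): add — endpoints in different components.
delta–theta (5): add — endpoints in different components.
gamma–kappa (6): add — endpoints in different components.
MST edge set: {iota–theta, delta–gamma, delta–theta, gamma–kappa}.
Of the listed edges, {delta–theta, gamma–kappa} are in the MST → 2.

2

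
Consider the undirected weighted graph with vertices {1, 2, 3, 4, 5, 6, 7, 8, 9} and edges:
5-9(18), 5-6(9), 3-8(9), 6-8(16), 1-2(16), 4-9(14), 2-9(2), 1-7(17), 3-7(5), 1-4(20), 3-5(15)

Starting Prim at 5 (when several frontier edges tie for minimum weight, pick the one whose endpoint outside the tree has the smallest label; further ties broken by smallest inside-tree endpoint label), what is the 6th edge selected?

Grow the tree from 5 using Prim:
Step 1: frontier [5-6 9, 3-5 15, 5-9 18] → take 5-6 (9); add 6.
Step 2: frontier [3-5 15, 5-9 18, 6-8 16] → take 3-5 (15); add 3.
Step 3: frontier [3-7 5, 3-8 9, 5-9 18, 6-8 16] → take 3-7 (5); add 7.
Step 4: frontier [3-8 9, 5-9 18, 6-8 16, 1-7 17] → take 3-8 (9); add 8.
Step 5: frontier [5-9 18, 1-7 17] → take 1-7 (17); add 1.
Step 6: frontier [1-2 16, 1-4 20, 5-9 18] → take 1-2 (16); add 2.
Step 7: frontier [1-4 20, 2-9 2, 5-9 18] → take 2-9 (2); add 9.
Step 8: frontier [1-4 20, 4-9 14] → take 4-9 (14); add 4.
The 6th edge added is 1-2.

1-2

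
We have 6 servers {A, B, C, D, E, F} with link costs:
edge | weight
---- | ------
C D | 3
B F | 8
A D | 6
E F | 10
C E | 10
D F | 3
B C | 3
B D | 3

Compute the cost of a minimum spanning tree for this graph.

25

Kruskal: consider edges lightest-first.
B C (3): add — endpoints in different components.
B D (3): add — endpoints in different components.
C D (3): skip — C and D already connected.
D F (3): add — endpoints in different components.
A D (6): add — endpoints in different components.
B F (8): skip — B and F already connected.
C E (10): add — endpoints in different components.
MST edges: B C, B D, D F, A D, C E; total weight 3+3+3+6+10 = 25.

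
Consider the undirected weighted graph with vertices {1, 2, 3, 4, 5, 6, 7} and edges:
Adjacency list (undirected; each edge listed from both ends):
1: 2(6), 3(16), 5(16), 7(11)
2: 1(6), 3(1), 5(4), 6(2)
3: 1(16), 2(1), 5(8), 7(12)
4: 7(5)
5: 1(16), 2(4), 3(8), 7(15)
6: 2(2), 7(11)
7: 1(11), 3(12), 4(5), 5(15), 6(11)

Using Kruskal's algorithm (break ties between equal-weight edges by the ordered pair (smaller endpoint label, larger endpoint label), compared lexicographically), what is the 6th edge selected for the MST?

1-7

Sort edges by weight, then run Kruskal:
2–3 (1): add — endpoints in different components.
2–6 (2): add — endpoints in different components.
2–5 (4): add — endpoints in different components.
4–7 (5): add — endpoints in different components.
1–2 (6): add — endpoints in different components.
3–5 (8): skip — 3 and 5 already connected.
1–7 (11): add — endpoints in different components.
The 6th edge added is 1–7.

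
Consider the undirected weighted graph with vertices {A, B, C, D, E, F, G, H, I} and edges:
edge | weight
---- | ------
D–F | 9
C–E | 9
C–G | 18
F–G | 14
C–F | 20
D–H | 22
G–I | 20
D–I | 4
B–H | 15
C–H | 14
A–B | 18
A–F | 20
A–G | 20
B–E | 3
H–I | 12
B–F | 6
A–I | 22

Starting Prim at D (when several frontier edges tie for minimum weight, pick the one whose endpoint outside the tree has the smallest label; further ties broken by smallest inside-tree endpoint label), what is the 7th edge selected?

Prim's algorithm from D:
Step 1: cheapest edge leaving the tree is D–I (4); add I.
Step 2: cheapest edge leaving the tree is D–F (9); add F.
Step 3: cheapest edge leaving the tree is B–F (6); add B.
Step 4: cheapest edge leaving the tree is B–E (3); add E.
Step 5: cheapest edge leaving the tree is C–E (9); add C.
Step 6: cheapest edge leaving the tree is H–I (12); add H.
Step 7: cheapest edge leaving the tree is F–G (14); add G.
Step 8: cheapest edge leaving the tree is A–B (18); add A.
The 7th edge added is F–G.

F-G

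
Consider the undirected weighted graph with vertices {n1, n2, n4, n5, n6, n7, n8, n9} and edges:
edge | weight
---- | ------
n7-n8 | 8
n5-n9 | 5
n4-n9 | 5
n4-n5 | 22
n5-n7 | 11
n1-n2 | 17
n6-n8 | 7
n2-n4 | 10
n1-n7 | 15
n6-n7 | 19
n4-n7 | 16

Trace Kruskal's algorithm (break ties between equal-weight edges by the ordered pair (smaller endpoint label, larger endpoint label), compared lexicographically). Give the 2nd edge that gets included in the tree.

n5-n9

Kruskal's algorithm — process edges by increasing weight (ties by edge label):
n4-n9 (5): add — endpoints in different components.
n5-n9 (5): add — endpoints in different components.
n6-n8 (7): add — endpoints in different components.
n7-n8 (8): add — endpoints in different components.
n2-n4 (10): add — endpoints in different components.
n5-n7 (11): add — endpoints in different components.
n1-n7 (15): add — endpoints in different components.
The 2nd edge added is n5-n9.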